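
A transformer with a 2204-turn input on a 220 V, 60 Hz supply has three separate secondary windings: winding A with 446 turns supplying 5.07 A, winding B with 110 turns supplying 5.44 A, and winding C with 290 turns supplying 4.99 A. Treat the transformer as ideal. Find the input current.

V_A = 220 × 446/2204 = 44.519 V; V_B = 220 × 110/2204 = 10.980 V; V_C = 220 × 290/2204 = 28.947 V.
P_out = V_A I_A + V_B I_B + V_C I_C = 44.519×5.07 + 10.980×5.44 + 28.947×4.99 = 225.71 + 59.731 + 144.45 = 429.89 W.
Ideal ⇒ P_in = P_out, so I_in = P_out/V_in = 429.89/220 = 1.95 A.

I_in ≈ 1.95 A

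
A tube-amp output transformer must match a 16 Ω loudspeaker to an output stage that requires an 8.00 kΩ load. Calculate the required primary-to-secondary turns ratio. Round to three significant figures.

N_p/N_s ≈ 22.4

Z_p/Z_s = (N_p/N_s)², so N_p/N_s = √(8000/16) = √500 = 22.4.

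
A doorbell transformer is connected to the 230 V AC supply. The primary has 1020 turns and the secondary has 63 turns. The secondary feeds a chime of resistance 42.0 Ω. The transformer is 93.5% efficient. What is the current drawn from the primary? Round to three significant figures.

V_s = 230 × 63/1020 = 14.206 V.
I_s = V_s/R = 14.206/42.0 = 0.33824 A.
P_out = V_s I_s = 14.206 × 0.33824 = 4.8049 W.
P_in = P_out/η = 4.8049/0.935 = 5.1390 W.
I_p = P_in/V_p = 5.1390/230 = 0.0223 A.

I_p ≈ 0.0223 A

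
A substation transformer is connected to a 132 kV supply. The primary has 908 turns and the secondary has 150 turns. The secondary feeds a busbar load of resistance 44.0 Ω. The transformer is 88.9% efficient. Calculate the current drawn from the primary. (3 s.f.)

I_p ≈ 92.1 A

V_s = 132000 × 150/908 = 21806 V.
I_s = V_s/R = 21806/44.0 = 495.59 A.
P_out = V_s I_s = 21806 × 495.59 = 1.0807×10^7 W.
P_in = P_out/η = 1.0807×10^7/0.889 = 1.2156×10^7 W.
I_p = P_in/V_p = 1.2156×10^7/132000 = 92.1 A.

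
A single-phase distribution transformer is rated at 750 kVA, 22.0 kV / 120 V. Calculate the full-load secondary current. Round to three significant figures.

I_s = S/V_s = 750000/120 = 6250 A.

I_s ≈ 6250 A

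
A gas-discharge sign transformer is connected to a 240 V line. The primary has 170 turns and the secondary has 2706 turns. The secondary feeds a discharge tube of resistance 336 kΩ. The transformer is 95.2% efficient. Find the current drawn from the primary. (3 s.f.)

I_p ≈ 0.190 A

V_s = 240 × 2706/170 = 3820.2 V.
I_s = V_s/R = 3820.2/336000 = 0.011370 A.
P_out = V_s I_s = 3820.2 × 0.011370 = 43.435 W.
P_in = P_out/η = 43.435/0.952 = 45.625 W.
I_p = P_in/V_p = 45.625/240 = 0.190 A.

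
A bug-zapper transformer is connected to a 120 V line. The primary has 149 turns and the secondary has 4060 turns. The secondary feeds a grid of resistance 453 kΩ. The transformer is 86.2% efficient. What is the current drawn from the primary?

I_p ≈ 0.228 A

V_s = 120 × 4060/149 = 3269.8 V.
I_s = V_s/R = 3269.8/453000 = 0.0072181 A.
P_out = V_s I_s = 3269.8 × 0.0072181 = 23.602 W.
P_in = P_out/η = 23.602/0.862 = 27.380 W.
I_p = P_in/V_p = 27.380/120 = 0.228 A.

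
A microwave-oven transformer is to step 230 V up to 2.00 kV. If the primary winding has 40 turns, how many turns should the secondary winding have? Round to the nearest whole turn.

N_s = 348 turns

N_s/N_p = V_s/V_p, so N_s = 40 × 2000/230 = 347.8 ≈ 348 turns.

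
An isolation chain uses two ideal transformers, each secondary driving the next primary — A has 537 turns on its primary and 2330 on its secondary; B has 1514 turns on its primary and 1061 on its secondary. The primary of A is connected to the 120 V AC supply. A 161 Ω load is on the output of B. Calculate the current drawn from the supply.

I_supply ≈ 6.89 A

Secondary of A: V = 120.00 × 2330/537 = 520.67 V.
Secondary of B: V = 520.67 × 1061/1514 = 364.88 V.
I_load = 364.88/161 = 2.2663 A, so P_out = 364.88 × 2.2663 = 826.95 W.
All ideal ⇒ P_in = P_out, so I_supply = 826.95/120 = 6.89 A.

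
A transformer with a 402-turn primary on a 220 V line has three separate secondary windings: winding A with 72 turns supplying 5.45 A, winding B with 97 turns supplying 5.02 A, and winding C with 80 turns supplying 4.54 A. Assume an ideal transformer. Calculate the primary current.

V_A = 220 × 72/402 = 39.403 V; V_B = 220 × 97/402 = 53.085 V; V_C = 220 × 80/402 = 43.781 V.
P_out = V_A I_A + V_B I_B + V_C I_C = 39.403×5.45 + 53.085×5.02 + 43.781×4.54 = 214.75 + 266.48 + 198.77 = 680.00 W.
Ideal ⇒ P_in = P_out, so I_p = P_out/V_p = 680.00/220 = 3.09 A.

I_p ≈ 3.09 A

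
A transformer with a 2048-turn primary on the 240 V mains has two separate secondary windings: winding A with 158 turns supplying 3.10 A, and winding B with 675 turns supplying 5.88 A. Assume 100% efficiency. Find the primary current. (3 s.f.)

V_A = 240 × 158/2048 = 18.516 V; V_B = 240 × 675/2048 = 79.102 V.
P_out = V_A I_A + V_B I_B = 18.516×3.10 + 79.102×5.88 = 57.398 + 465.12 = 522.52 W.
Ideal ⇒ P_in = P_out, so I_p = P_out/V_p = 522.52/240 = 2.18 A.

I_p ≈ 2.18 A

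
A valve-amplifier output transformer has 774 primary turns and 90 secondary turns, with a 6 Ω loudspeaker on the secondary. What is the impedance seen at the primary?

Z_p = (N_p/N_s)² × Z_s = (774/90)² × 6 = 444 Ω.

Z_p ≈ 444 Ω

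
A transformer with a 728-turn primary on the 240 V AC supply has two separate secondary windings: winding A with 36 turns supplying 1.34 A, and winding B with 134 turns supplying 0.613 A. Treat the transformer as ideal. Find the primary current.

I_p ≈ 0.179 A

V_A = 240 × 36/728 = 11.868 V; V_B = 240 × 134/728 = 44.176 V.
P_out = V_A I_A + V_B I_B = 11.868×1.34 + 44.176×0.613 = 15.903 + 27.080 = 42.983 W.
Ideal ⇒ P_in = P_out, so I_p = P_out/V_p = 42.983/240 = 0.179 A.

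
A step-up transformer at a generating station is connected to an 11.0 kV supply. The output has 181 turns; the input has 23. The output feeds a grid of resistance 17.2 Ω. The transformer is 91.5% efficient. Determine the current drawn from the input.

I_in ≈ 43300 A

V_out = 11000 × 181/23 = 86565 V.
I_out = V_out/R = 86565/17.2 = 5032.9 A.
P_out = V_out I_out = 86565 × 5032.9 = 4.3567×10^8 W.
P_in = P_out/η = 4.3567×10^8/0.915 = 4.7614×10^8 W.
I_in = P_in/V_in = 4.7614×10^8/11000 = 43300 A.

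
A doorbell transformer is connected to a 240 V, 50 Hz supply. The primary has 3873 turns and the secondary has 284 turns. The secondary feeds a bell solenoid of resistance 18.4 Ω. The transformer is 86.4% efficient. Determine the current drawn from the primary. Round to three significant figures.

I_p ≈ 0.0812 A

V_s = 240 × 284/3873 = 17.599 V.
I_s = V_s/R = 17.599/18.4 = 0.95645 A.
P_out = V_s I_s = 17.599 × 0.95645 = 16.832 W.
P_in = P_out/η = 16.832/0.864 = 19.482 W.
I_p = P_in/V_p = 19.482/240 = 0.0812 A.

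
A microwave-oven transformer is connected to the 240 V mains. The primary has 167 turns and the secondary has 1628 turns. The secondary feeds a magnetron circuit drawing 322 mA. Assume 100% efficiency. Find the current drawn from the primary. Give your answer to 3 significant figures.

I_p ≈ 3.14 A

For an ideal transformer I_p N_p = I_s N_s, so I_p = 0.322 × 1628/167 = 3.14 A.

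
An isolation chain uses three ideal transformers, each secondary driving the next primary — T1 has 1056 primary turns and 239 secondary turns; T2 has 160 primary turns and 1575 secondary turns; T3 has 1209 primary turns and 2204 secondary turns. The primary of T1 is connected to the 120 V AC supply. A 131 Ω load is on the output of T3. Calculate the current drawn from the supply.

I_supply ≈ 15.1 A

Secondary of T1: V = 120.00 × 239/1056 = 27.159 V.
Secondary of T2: V = 27.159 × 1575/160 = 267.35 V.
Secondary of T3: V = 267.35 × 2204/1209 = 487.37 V.
I_load = 487.37/131 = 3.7204 A, so P_out = 487.37 × 3.7204 = 1813.2 W.
All ideal ⇒ P_in = P_out, so I_supply = 1813.2/120 = 15.1 A.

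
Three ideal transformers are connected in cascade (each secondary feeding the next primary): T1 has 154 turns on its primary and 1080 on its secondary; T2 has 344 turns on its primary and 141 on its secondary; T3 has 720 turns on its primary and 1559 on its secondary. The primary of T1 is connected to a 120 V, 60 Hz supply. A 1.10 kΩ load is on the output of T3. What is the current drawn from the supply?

After T1: V = 120.00 × 1080/154 = 841.56 V.
After T2: V = 841.56 × 141/344 = 344.94 V.
After T3: V = 344.94 × 1559/720 = 746.89 V.
I_load = 746.89/1100 = 0.67899 A, so P_out = 746.89 × 0.67899 = 507.14 W.
All ideal ⇒ P_in = P_out, so I_supply = 507.14/120 = 4.23 A.

I_supply ≈ 4.23 A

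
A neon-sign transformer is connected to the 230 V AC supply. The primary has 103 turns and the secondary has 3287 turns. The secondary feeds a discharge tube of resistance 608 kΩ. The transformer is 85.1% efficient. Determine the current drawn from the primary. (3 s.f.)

V_s = 230 × 3287/103 = 7339.9 V.
I_s = V_s/R = 7339.9/608000 = 0.012072 A.
P_out = V_s I_s = 7339.9 × 0.012072 = 88.609 W.
P_in = P_out/η = 88.609/0.851 = 104.12 W.
I_p = P_in/V_p = 104.12/230 = 0.453 A.

I_p ≈ 0.453 A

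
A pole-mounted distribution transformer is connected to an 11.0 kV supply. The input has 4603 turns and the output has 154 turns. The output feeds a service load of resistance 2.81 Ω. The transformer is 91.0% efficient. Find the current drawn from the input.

V_out = 11000 × 154/4603 = 368.02 V.
I_out = V_out/R = 368.02/2.81 = 130.97 A.
P_out = V_out I_out = 368.02 × 130.97 = 48199 W.
P_in = P_out/η = 48199/0.910 = 52966 W.
I_in = P_in/V_in = 52966/11000 = 4.82 A.

I_in ≈ 4.82 A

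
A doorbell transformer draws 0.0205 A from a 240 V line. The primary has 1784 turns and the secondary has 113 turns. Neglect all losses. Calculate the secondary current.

I_s ≈ 0.324 A

I_s/I_p = N_p/N_s, so I_s = 0.0205 × 1784/113 = 0.324 A.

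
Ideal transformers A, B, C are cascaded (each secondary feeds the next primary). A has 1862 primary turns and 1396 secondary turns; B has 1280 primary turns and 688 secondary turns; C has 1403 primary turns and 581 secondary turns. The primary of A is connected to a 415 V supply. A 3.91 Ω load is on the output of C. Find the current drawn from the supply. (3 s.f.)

After A: V = 415.00 × 1396/1862 = 311.14 V.
After B: V = 311.14 × 688/1280 = 167.24 V.
After C: V = 167.24 × 581/1403 = 69.255 V.
I_load = 69.255/3.91 = 17.712 A, so P_out = 69.255 × 17.712 = 1226.7 W.
All ideal ⇒ P_in = P_out, so I_supply = 1226.7/415 = 2.96 A.

I_supply ≈ 2.96 A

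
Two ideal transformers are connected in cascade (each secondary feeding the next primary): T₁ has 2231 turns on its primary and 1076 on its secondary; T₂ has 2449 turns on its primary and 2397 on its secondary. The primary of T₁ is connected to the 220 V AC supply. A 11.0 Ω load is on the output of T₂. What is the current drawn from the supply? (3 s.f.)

After T₁: V = 220.00 × 1076/2231 = 106.10 V.
After T₂: V = 106.10 × 2397/2449 = 103.85 V.
I_load = 103.85/11.0 = 9.4411 A, so P_out = 103.85 × 9.4411 = 980.48 W.
All ideal ⇒ P_in = P_out, so I_supply = 980.48/220 = 4.46 A.

I_supply ≈ 4.46 A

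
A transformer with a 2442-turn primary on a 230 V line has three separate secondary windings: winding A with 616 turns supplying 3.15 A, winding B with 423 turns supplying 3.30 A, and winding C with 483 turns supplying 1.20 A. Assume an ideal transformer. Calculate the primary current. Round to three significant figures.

I_p ≈ 1.60 A

V_A = 230 × 616/2442 = 58.018 V; V_B = 230 × 423/2442 = 39.840 V; V_C = 230 × 483/2442 = 45.491 V.
P_out = V_A I_A + V_B I_B + V_C I_C = 58.018×3.15 + 39.840×3.30 + 45.491×1.20 = 182.76 + 131.47 + 54.590 = 368.82 W.
Ideal ⇒ P_in = P_out, so I_p = P_out/V_p = 368.82/230 = 1.60 A.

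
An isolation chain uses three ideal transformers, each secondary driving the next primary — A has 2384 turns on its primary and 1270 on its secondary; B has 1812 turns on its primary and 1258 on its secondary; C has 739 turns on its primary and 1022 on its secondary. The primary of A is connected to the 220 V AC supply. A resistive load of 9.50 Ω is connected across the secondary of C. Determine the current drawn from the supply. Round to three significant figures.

Secondary of A: V = 220.00 × 1270/2384 = 117.20 V.
Secondary of B: V = 117.20 × 1258/1812 = 81.366 V.
Secondary of C: V = 81.366 × 1022/739 = 112.53 V.
I_load = 112.53/9.50 = 11.845 A, so P_out = 112.53 × 11.845 = 1332.8 W.
All ideal ⇒ P_in = P_out, so I_supply = 1332.8/220 = 6.06 A.

I_supply ≈ 6.06 A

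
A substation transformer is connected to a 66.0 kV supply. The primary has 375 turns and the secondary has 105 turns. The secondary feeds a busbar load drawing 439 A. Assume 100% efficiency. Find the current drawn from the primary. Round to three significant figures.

For an ideal transformer I_p N_p = I_s N_s, so I_p = 439 × 105/375 = 123 A.

I_p ≈ 123 A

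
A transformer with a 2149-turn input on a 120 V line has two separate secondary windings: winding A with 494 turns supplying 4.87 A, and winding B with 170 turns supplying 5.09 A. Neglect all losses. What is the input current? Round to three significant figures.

V_A = 120 × 494/2149 = 27.585 V; V_B = 120 × 170/2149 = 9.4928 V.
P_out = V_A I_A + V_B I_B = 27.585×4.87 + 9.4928×5.09 = 134.34 + 48.318 = 182.66 W.
Ideal ⇒ P_in = P_out, so I_in = P_out/V_in = 182.66/120 = 1.52 A.

I_in ≈ 1.52 A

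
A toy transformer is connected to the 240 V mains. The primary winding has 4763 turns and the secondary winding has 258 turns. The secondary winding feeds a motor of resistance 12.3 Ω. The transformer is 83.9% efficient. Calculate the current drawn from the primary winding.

I_p ≈ 0.0682 A

V_s = 240 × 258/4763 = 13.000 V.
I_s = V_s/R = 13.000/12.3 = 1.0569 A.
P_out = V_s I_s = 13.000 × 1.0569 = 13.740 W.
P_in = P_out/η = 13.740/0.839 = 16.377 W.
I_p = P_in/V_p = 16.377/240 = 0.0682 A.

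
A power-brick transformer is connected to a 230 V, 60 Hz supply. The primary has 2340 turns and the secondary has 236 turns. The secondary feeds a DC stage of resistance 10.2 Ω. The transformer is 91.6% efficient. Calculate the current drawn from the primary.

V_s = 230 × 236/2340 = 23.197 V.
I_s = V_s/R = 23.197/10.2 = 2.2742 A.
P_out = V_s I_s = 23.197 × 2.2742 = 52.753 W.
P_in = P_out/η = 52.753/0.916 = 57.591 W.
I_p = P_in/V_p = 57.591/230 = 0.250 A.

I_p ≈ 0.250 A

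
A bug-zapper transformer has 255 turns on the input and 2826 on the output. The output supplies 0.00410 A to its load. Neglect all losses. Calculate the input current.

I_in ≈ 0.0454 A

For an ideal transformer I_in/I_out = N_out/N_in, so I_in = 0.00410 × 2826/255 = 0.0454 A.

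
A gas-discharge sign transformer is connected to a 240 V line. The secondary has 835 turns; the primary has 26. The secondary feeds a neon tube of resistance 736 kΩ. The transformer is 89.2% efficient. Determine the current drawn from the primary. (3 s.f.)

I_p ≈ 0.377 A

V_s = 240 × 835/26 = 7707.7 V.
I_s = V_s/R = 7707.7/736000 = 0.010472 A.
P_out = V_s I_s = 7707.7 × 0.010472 = 80.718 W.
P_in = P_out/η = 80.718/0.892 = 90.491 W.
I_p = P_in/V_p = 90.491/240 = 0.377 A.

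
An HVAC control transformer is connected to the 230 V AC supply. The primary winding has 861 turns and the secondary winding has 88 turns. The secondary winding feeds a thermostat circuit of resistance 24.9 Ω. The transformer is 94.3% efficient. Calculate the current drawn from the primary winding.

I_p ≈ 0.102 A

V_s = 230 × 88/861 = 23.508 V.
I_s = V_s/R = 23.508/24.9 = 0.94408 A.
P_out = V_s I_s = 23.508 × 0.94408 = 22.193 W.
P_in = P_out/η = 22.193/0.943 = 23.534 W.
I_p = P_in/V_p = 23.534/230 = 0.102 A.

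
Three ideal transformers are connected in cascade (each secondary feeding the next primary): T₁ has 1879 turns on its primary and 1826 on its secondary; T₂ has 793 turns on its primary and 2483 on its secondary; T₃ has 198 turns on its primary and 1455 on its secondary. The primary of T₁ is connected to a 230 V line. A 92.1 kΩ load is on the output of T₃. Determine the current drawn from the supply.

Secondary of T₁: V = 230.00 × 1826/1879 = 223.51 V.
Secondary of T₂: V = 223.51 × 2483/793 = 699.85 V.
Secondary of T₃: V = 699.85 × 1455/198 = 5142.8 V.
I_load = 5142.8/92100 = 0.055840 A, so P_out = 5142.8 × 0.055840 = 287.18 W.
All ideal ⇒ P_in = P_out, so I_supply = 287.18/230 = 1.25 A.

I_supply ≈ 1.25 A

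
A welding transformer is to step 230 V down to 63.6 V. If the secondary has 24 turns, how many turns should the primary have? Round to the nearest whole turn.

N_p/N_s = V_p/V_s, so N_p = 24 × 230/63.6 = 86.8 ≈ 87 turns.

N_p = 87 turns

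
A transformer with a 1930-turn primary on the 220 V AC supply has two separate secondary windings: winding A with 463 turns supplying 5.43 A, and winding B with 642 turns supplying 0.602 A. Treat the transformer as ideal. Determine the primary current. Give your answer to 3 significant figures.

I_p ≈ 1.50 A

V_A = 220 × 463/1930 = 52.777 V; V_B = 220 × 642/1930 = 73.181 V.
P_out = V_A I_A + V_B I_B = 52.777×5.43 + 73.181×0.602 = 286.58 + 44.055 = 330.64 W.
Ideal ⇒ P_in = P_out, so I_p = P_out/V_p = 330.64/220 = 1.50 A.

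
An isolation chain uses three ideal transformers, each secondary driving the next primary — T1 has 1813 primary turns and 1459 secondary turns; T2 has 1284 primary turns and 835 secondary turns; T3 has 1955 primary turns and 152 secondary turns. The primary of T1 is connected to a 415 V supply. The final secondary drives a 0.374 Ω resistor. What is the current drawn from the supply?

I_supply ≈ 1.84 A

After T1: V = 415.00 × 1459/1813 = 333.97 V.
After T2: V = 333.97 × 835/1284 = 217.18 V.
After T3: V = 217.18 × 152/1955 = 16.886 V.
I_load = 16.886/0.374 = 45.149 A, so P_out = 16.886 × 45.149 = 762.39 W.
All ideal ⇒ P_in = P_out, so I_supply = 762.39/415 = 1.84 A.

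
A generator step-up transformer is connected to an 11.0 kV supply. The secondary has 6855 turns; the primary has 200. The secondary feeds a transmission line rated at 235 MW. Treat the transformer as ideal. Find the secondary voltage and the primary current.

V_s = V_p × N_s/N_p = 11000 × 6855/200 = 377020 V.
I_s = P/V_s = 2.35×10^8/377020 = 623.30 A.
I_p = I_s × N_s/N_p = 623.30 × 6855/200 = 21400 A.

V_s ≈ 377000 V, I_p ≈ 21400 A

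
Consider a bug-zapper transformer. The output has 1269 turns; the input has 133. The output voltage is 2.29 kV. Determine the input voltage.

V_in ≈ 240 V

V_in/V_out = N_in/N_out, so V_in = 2290 × 133/1269 = 240 V.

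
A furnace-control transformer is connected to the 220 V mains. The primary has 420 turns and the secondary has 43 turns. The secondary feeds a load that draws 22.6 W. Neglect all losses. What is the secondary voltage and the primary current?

V_s = V_p × N_s/N_p = 220 × 43/420 = 22.524 V.
I_s = P/V_s = 22.6/22.524 = 1.0034 A.
I_p = I_s × N_s/N_p = 1.0034 × 43/420 = 0.103 A.

V_s ≈ 22.5 V, I_p ≈ 0.103 A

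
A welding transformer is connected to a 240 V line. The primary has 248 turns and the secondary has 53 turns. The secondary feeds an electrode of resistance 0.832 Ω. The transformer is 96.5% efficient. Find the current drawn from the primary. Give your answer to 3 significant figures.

V_s = 240 × 53/248 = 51.290 V.
I_s = V_s/R = 51.290/0.832 = 61.647 A.
P_out = V_s I_s = 51.290 × 61.647 = 3161.9 W.
P_in = P_out/η = 3161.9/0.965 = 3276.6 W.
I_p = P_in/V_p = 3276.6/240 = 13.7 A.

I_p ≈ 13.7 A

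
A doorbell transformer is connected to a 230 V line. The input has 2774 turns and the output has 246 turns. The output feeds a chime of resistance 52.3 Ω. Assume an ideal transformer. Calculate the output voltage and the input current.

V_out ≈ 20.4 V, I_in ≈ 0.0346 A

V_out = V_in × N_out/N_in = 230 × 246/2774 = 20.397 V.
I_out = V_out/R = 20.397/52.3 = 0.38999 A.
I_in = I_out × N_out/N_in = 0.38999 × 246/2774 = 0.0346 A.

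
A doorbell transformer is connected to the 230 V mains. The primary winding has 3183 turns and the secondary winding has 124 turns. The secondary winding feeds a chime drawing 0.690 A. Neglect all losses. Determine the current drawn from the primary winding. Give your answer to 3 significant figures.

I_p ≈ 0.0269 A

For an ideal transformer I_p N_p = I_s N_s, so I_p = 0.690 × 124/3183 = 0.0269 A.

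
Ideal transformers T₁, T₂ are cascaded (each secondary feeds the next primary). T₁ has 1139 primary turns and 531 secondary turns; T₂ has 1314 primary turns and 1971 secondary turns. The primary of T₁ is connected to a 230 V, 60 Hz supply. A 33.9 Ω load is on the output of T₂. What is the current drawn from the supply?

I_supply ≈ 3.32 A

Secondary of T₁: V = 230.00 × 531/1139 = 107.23 V.
Secondary of T₂: V = 107.23 × 1971/1314 = 160.84 V.
I_load = 160.84/33.9 = 4.7445 A, so P_out = 160.84 × 4.7445 = 763.10 W.
All ideal ⇒ P_in = P_out, so I_supply = 763.10/230 = 3.32 A.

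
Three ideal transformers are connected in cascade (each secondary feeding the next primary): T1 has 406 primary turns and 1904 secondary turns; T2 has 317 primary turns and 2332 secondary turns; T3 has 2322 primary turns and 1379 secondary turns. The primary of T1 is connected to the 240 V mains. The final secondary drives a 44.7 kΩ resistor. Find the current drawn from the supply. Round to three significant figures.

Secondary of T1: V = 240.00 × 1904/406 = 1125.5 V.
Secondary of T2: V = 1125.5 × 2332/317 = 8279.8 V.
Secondary of T3: V = 8279.8 × 1379/2322 = 4917.3 V.
I_load = 4917.3/44700 = 0.11001 A, so P_out = 4917.3 × 0.11001 = 540.93 W.
All ideal ⇒ P_in = P_out, so I_supply = 540.93/240 = 2.25 A.

I_supply ≈ 2.25 A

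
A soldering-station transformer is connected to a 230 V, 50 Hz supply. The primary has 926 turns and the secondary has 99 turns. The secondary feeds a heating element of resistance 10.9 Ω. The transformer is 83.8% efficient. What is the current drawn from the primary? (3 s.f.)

V_s = 230 × 99/926 = 24.590 V.
I_s = V_s/R = 24.590/10.9 = 2.2559 A.
P_out = V_s I_s = 24.590 × 2.2559 = 55.472 W.
P_in = P_out/η = 55.472/0.838 = 66.196 W.
I_p = P_in/V_p = 66.196/230 = 0.288 A.

I_p ≈ 0.288 A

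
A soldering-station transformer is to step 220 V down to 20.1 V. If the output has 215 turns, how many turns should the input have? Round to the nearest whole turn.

N_in = 2353 turns

N_in/N_out = V_in/V_out, so N_in = 215 × 220/20.1 = 2353.2 ≈ 2353 turns.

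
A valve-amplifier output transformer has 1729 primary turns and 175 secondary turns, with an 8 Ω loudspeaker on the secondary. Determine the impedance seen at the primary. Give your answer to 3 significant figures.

Z_p = (N_p/N_s)² × Z_s = (1729/175)² × 8 = 781 Ω.

Z_p ≈ 781 Ω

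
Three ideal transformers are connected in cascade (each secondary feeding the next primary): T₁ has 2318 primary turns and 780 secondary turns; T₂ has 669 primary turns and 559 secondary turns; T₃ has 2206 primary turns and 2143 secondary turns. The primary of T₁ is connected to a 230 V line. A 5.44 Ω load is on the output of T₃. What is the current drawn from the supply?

After T₁: V = 230.00 × 780/2318 = 77.394 V.
After T₂: V = 77.394 × 559/669 = 64.669 V.
After T₃: V = 64.669 × 2143/2206 = 62.822 V.
I_load = 62.822/5.44 = 11.548 A, so P_out = 62.822 × 11.548 = 725.48 W.
All ideal ⇒ P_in = P_out, so I_supply = 725.48/230 = 3.15 A.

I_supply ≈ 3.15 A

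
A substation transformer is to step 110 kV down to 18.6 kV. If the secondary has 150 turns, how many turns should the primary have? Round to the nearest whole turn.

N_p/N_s = V_p/V_s, so N_p = 150 × 110000/18600 = 887.1 ≈ 887 turns.

N_p = 887 turns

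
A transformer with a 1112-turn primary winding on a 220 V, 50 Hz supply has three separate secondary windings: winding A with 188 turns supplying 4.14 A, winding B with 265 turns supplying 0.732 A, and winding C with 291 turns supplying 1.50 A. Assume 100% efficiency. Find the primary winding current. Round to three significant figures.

I_p ≈ 1.27 A

V_A = 220 × 188/1112 = 37.194 V; V_B = 220 × 265/1112 = 52.428 V; V_C = 220 × 291/1112 = 57.572 V.
P_out = V_A I_A + V_B I_B + V_C I_C = 37.194×4.14 + 52.428×0.732 + 57.572×1.50 = 153.98 + 38.377 + 86.358 = 278.72 W.
Ideal ⇒ P_in = P_out, so I_p = P_out/V_p = 278.72/220 = 1.27 A.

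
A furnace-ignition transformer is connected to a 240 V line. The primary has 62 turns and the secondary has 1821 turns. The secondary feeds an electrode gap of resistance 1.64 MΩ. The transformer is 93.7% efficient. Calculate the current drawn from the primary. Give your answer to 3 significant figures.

V_s = 240 × 1821/62 = 7049.0 V.
I_s = V_s/R = 7049.0/(1.64×10^6) = 0.0042982 A.
P_out = V_s I_s = 7049.0 × 0.0042982 = 30.298 W.
P_in = P_out/η = 30.298/0.937 = 32.335 W.
I_p = P_in/V_p = 32.335/240 = 0.135 A.

I_p ≈ 0.135 A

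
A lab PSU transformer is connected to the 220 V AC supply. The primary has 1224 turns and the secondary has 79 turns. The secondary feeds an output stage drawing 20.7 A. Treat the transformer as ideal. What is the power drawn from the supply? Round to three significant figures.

I_p = I_s × N_s/N_p = 20.7 × 79/1224 = 1.3360 A.
P = V_p I_p = 220 × 1.3360 = 294 W.

P ≈ 294 W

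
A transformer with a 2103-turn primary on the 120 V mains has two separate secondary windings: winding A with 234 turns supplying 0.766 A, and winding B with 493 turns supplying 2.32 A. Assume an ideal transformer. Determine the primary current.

I_p ≈ 0.629 A

V_A = 120 × 234/2103 = 13.352 V; V_B = 120 × 493/2103 = 28.131 V.
P_out = V_A I_A + V_B I_B = 13.352×0.766 + 28.131×2.32 = 10.228 + 65.264 = 75.492 W.
Ideal ⇒ P_in = P_out, so I_p = P_out/V_p = 75.492/120 = 0.629 A.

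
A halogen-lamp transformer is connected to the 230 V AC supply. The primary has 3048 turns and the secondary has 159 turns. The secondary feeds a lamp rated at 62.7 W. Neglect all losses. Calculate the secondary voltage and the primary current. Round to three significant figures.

V_s ≈ 12.0 V, I_p ≈ 0.273 A

V_s = V_p × N_s/N_p = 230 × 159/3048 = 11.998 V.
I_s = P/V_s = 62.7/11.998 = 5.2259 A.
I_p = I_s × N_s/N_p = 5.2259 × 159/3048 = 0.273 A.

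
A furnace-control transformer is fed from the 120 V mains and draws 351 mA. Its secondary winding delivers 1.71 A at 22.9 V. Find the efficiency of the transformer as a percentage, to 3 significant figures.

η ≈ 93.0%

P_in = 120 × 0.351 = 42.1200 W.
P_out = 22.9 × 1.71 = 39.1590 W.
η = P_out/P_in = 39.1590/42.1200 = 0.930.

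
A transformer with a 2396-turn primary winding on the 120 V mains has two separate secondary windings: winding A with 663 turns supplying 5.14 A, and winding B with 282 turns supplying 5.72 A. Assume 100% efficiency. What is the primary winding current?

V_A = 120 × 663/2396 = 33.205 V; V_B = 120 × 282/2396 = 14.124 V.
P_out = V_A I_A + V_B I_B = 33.205×5.14 + 14.124×5.72 = 170.68 + 80.787 = 251.46 W.
Ideal ⇒ P_in = P_out, so I_p = P_out/V_p = 251.46/120 = 2.10 A.

I_p ≈ 2.10 A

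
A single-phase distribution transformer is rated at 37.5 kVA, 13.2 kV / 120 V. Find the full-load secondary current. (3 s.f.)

I_s ≈ 312 A

I_s = S/V_s = 37500/120 = 312 A.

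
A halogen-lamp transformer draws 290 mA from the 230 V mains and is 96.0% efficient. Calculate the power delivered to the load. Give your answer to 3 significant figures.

P_out ≈ 64.0 W

P_in = V_p I_p = 230 × 0.290 = 66.700 W.
P_out = η P_in = 0.960 × 66.700 = 64.0 W.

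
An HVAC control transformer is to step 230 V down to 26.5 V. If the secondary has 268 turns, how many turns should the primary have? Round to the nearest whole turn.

N_p = 2326 turns

N_p/N_s = V_p/V_s, so N_p = 268 × 230/26.5 = 2326.0 ≈ 2326 turns.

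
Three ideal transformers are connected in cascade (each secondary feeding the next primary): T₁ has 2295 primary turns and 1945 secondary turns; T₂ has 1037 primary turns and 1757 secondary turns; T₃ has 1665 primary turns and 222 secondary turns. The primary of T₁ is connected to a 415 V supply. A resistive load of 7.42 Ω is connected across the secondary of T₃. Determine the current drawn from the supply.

Secondary of T₁: V = 415.00 × 1945/2295 = 351.71 V.
Secondary of T₂: V = 351.71 × 1757/1037 = 595.91 V.
Secondary of T₃: V = 595.91 × 222/1665 = 79.454 V.
I_load = 79.454/7.42 = 10.708 A, so P_out = 79.454 × 10.708 = 850.80 W.
All ideal ⇒ P_in = P_out, so I_supply = 850.80/415 = 2.05 A.

I_supply ≈ 2.05 A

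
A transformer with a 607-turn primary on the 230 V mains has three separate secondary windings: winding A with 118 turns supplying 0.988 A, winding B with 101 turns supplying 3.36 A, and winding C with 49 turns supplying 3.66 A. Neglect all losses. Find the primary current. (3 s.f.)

I_p ≈ 1.05 A

V_A = 230 × 118/607 = 44.712 V; V_B = 230 × 101/607 = 38.270 V; V_C = 230 × 49/607 = 18.567 V.
P_out = V_A I_A + V_B I_B + V_C I_C = 44.712×0.988 + 38.270×3.36 + 18.567×3.66 = 44.175 + 128.59 + 67.954 = 240.72 W.
Ideal ⇒ P_in = P_out, so I_p = P_out/V_p = 240.72/230 = 1.05 A.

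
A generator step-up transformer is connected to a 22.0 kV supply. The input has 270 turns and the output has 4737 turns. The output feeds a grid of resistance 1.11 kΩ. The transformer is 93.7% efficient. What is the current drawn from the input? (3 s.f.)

V_out = 22000 × 4737/270 = 385980 V.
I_out = V_out/R = 385980/1110 = 347.73 A.
P_out = V_out I_out = 385980 × 347.73 = 1.3422×10^8 W.
P_in = P_out/η = 1.3422×10^8/0.937 = 1.4324×10^8 W.
I_in = P_in/V_in = 1.4324×10^8/22000 = 6510 A.

I_in ≈ 6510 A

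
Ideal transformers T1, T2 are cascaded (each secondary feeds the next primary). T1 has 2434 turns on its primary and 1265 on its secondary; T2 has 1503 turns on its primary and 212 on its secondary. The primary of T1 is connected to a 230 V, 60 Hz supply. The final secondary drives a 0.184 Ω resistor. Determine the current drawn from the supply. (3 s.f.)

I_supply ≈ 6.72 A

Secondary of T1: V = 230.00 × 1265/2434 = 119.54 V.
Secondary of T2: V = 119.54 × 212/1503 = 16.861 V.
I_load = 16.861/0.184 = 91.634 A, so P_out = 16.861 × 91.634 = 1545.0 W.
All ideal ⇒ P_in = P_out, so I_supply = 1545.0/230 = 6.72 A.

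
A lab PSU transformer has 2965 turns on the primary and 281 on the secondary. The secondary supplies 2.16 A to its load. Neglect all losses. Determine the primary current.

For an ideal transformer I_p/I_s = N_s/N_p, so I_p = 2.16 × 281/2965 = 0.205 A.

I_p ≈ 0.205 A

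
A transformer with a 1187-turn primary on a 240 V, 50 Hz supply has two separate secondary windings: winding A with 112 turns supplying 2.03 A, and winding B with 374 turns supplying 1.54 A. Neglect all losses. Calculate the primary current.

V_A = 240 × 112/1187 = 22.645 V; V_B = 240 × 374/1187 = 75.619 V.
P_out = V_A I_A + V_B I_B = 22.645×2.03 + 75.619×1.54 = 45.970 + 116.45 = 162.42 W.
Ideal ⇒ P_in = P_out, so I_p = P_out/V_p = 162.42/240 = 0.677 A.

I_p ≈ 0.677 A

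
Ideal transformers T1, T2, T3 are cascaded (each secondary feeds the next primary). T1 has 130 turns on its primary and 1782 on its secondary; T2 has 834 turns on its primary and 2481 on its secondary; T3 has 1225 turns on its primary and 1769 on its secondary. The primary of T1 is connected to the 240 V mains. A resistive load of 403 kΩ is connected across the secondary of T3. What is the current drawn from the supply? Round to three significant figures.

I_supply ≈ 2.07 A

Secondary of T1: V = 240.00 × 1782/130 = 3289.8 V.
Secondary of T2: V = 3289.8 × 2481/834 = 9786.7 V.
Secondary of T3: V = 9786.7 × 1769/1225 = 14133 V.
I_load = 14133/403000 = 0.035069 A, so P_out = 14133 × 0.035069 = 495.62 W.
All ideal ⇒ P_in = P_out, so I_supply = 495.62/240 = 2.07 A.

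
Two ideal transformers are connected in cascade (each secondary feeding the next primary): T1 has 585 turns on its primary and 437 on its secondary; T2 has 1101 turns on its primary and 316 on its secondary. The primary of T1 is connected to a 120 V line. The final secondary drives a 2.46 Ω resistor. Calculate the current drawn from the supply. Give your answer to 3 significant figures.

After T1: V = 120.00 × 437/585 = 89.641 V.
After T2: V = 89.641 × 316/1101 = 25.728 V.
I_load = 25.728/2.46 = 10.459 A, so P_out = 25.728 × 10.459 = 269.08 W.
All ideal ⇒ P_in = P_out, so I_supply = 269.08/120 = 2.24 A.

I_supply ≈ 2.24 A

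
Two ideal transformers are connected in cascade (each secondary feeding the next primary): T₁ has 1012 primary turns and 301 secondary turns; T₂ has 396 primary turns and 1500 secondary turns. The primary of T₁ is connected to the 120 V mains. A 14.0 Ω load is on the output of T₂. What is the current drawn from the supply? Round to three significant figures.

After T₁: V = 120.00 × 301/1012 = 35.692 V.
After T₂: V = 35.692 × 1500/396 = 135.20 V.
I_load = 135.20/14.0 = 9.6568 A, so P_out = 135.20 × 9.6568 = 1305.6 W.
All ideal ⇒ P_in = P_out, so I_supply = 1305.6/120 = 10.9 A.

I_supply ≈ 10.9 A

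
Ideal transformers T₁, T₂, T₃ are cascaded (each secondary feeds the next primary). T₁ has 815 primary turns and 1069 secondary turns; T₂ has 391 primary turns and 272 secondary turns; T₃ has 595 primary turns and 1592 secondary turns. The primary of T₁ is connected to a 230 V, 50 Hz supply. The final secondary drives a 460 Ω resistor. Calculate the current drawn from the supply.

After T₁: V = 230.00 × 1069/815 = 301.68 V.
After T₂: V = 301.68 × 272/391 = 209.87 V.
After T₃: V = 209.87 × 1592/595 = 561.52 V.
I_load = 561.52/460 = 1.2207 A, so P_out = 561.52 × 1.2207 = 685.45 W.
All ideal ⇒ P_in = P_out, so I_supply = 685.45/230 = 2.98 A.

I_supply ≈ 2.98 A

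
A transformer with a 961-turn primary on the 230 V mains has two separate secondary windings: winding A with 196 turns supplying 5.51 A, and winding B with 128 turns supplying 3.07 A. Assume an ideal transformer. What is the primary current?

V_A = 230 × 196/961 = 46.909 V; V_B = 230 × 128/961 = 30.635 V.
P_out = V_A I_A + V_B I_B = 46.909×5.51 + 30.635×3.07 = 258.47 + 94.049 = 352.52 W.
Ideal ⇒ P_in = P_out, so I_p = P_out/V_p = 352.52/230 = 1.53 A.

I_p ≈ 1.53 A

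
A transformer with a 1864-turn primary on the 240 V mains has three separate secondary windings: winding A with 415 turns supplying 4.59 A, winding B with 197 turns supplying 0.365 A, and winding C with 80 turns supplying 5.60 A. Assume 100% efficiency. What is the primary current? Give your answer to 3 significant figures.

V_A = 240 × 415/1864 = 53.433 V; V_B = 240 × 197/1864 = 25.365 V; V_C = 240 × 80/1864 = 10.300 V.
P_out = V_A I_A + V_B I_B + V_C I_C = 53.433×4.59 + 25.365×0.365 + 10.300×5.60 = 245.26 + 9.2582 + 57.682 = 312.20 W.
Ideal ⇒ P_in = P_out, so I_p = P_out/V_p = 312.20/240 = 1.30 A.

I_p ≈ 1.30 A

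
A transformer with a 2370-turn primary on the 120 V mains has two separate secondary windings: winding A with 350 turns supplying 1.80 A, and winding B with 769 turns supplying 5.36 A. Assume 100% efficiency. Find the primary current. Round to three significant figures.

V_A = 120 × 350/2370 = 17.722 V; V_B = 120 × 769/2370 = 38.937 V.
P_out = V_A I_A + V_B I_B = 17.722×1.80 + 38.937×5.36 = 31.899 + 208.70 = 240.60 W.
Ideal ⇒ P_in = P_out, so I_p = P_out/V_p = 240.60/120 = 2.00 A.

I_p ≈ 2.00 A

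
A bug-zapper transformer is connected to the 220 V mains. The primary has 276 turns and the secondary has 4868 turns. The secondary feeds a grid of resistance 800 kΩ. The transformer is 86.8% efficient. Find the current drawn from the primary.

V_s = 220 × 4868/276 = 3880.3 V.
I_s = V_s/R = 3880.3/800000 = 0.0048504 A.
P_out = V_s I_s = 3880.3 × 0.0048504 = 18.821 W.
P_in = P_out/η = 18.821/0.868 = 21.683 W.
I_p = P_in/V_p = 21.683/220 = 0.0986 A.

I_p ≈ 0.0986 A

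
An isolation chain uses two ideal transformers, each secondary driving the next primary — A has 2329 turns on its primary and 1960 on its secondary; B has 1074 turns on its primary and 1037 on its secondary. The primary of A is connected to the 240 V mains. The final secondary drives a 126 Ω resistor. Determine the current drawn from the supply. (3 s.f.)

Secondary of A: V = 240.00 × 1960/2329 = 201.98 V.
Secondary of B: V = 201.98 × 1037/1074 = 195.02 V.
I_load = 195.02/126 = 1.5478 A, so P_out = 195.02 × 1.5478 = 301.84 W.
All ideal ⇒ P_in = P_out, so I_supply = 301.84/240 = 1.26 A.

I_supply ≈ 1.26 A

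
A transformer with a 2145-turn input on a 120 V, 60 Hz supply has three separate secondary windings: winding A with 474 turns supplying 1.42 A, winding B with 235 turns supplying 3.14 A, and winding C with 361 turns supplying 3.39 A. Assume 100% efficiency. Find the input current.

I_in ≈ 1.23 A

V_A = 120 × 474/2145 = 26.517 V; V_B = 120 × 235/2145 = 13.147 V; V_C = 120 × 361/2145 = 20.196 V.
P_out = V_A I_A + V_B I_B + V_C I_C = 26.517×1.42 + 13.147×3.14 + 20.196×3.39 = 37.655 + 41.281 + 68.464 = 147.40 W.
Ideal ⇒ P_in = P_out, so I_in = P_out/V_in = 147.40/120 = 1.23 A.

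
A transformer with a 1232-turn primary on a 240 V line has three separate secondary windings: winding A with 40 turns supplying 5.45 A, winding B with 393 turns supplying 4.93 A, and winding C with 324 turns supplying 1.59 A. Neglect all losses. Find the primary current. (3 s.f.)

V_A = 240 × 40/1232 = 7.7922 V; V_B = 240 × 393/1232 = 76.558 V; V_C = 240 × 324/1232 = 63.117 V.
P_out = V_A I_A + V_B I_B + V_C I_C = 7.7922×5.45 + 76.558×4.93 + 63.117×1.59 = 42.468 + 377.43 + 100.36 = 520.26 W.
Ideal ⇒ P_in = P_out, so I_p = P_out/V_p = 520.26/240 = 2.17 A.

I_p ≈ 2.17 A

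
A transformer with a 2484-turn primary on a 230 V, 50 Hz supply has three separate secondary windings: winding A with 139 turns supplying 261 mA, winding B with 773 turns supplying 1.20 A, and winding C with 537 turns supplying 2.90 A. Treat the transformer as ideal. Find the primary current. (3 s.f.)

V_A = 230 × 139/2484 = 12.870 V; V_B = 230 × 773/2484 = 71.574 V; V_C = 230 × 537/2484 = 49.722 V.
P_out = V_A I_A + V_B I_B + V_C I_C = 12.870×0.261 + 71.574×1.20 + 49.722×2.90 = 3.3592 + 85.889 + 144.19 = 233.44 W.
Ideal ⇒ P_in = P_out, so I_p = P_out/V_p = 233.44/230 = 1.01 A.

I_p ≈ 1.01 A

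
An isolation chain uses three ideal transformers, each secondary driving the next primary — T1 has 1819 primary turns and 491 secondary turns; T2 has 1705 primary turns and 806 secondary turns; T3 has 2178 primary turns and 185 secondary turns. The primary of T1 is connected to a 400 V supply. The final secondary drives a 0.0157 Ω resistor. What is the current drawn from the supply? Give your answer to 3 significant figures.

Secondary of T1: V = 400.00 × 491/1819 = 107.97 V.
Secondary of T2: V = 107.97 × 806/1705 = 51.041 V.
Secondary of T3: V = 51.041 × 185/2178 = 4.3354 V.
I_load = 4.3354/0.0157 = 276.14 A, so P_out = 4.3354 × 276.14 = 1197.2 W.
All ideal ⇒ P_in = P_out, so I_supply = 1197.2/400 = 2.99 A.

I_supply ≈ 2.99 A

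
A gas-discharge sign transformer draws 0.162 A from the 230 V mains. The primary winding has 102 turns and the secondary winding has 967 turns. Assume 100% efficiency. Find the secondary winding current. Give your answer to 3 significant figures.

I_s/I_p = N_p/N_s, so I_s = 0.162 × 102/967 = 0.0171 A.

I_s ≈ 0.0171 A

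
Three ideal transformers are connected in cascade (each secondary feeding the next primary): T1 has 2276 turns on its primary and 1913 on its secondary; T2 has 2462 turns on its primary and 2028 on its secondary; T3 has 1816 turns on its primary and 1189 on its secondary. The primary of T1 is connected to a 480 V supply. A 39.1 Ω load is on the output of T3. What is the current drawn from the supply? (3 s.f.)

I_supply ≈ 2.52 A

After T1: V = 480.00 × 1913/2276 = 403.44 V.
After T2: V = 403.44 × 2028/2462 = 332.33 V.
After T3: V = 332.33 × 1189/1816 = 217.59 V.
I_load = 217.59/39.1 = 5.5648 A, so P_out = 217.59 × 5.5648 = 1210.8 W.
All ideal ⇒ P_in = P_out, so I_supply = 1210.8/480 = 2.52 A.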